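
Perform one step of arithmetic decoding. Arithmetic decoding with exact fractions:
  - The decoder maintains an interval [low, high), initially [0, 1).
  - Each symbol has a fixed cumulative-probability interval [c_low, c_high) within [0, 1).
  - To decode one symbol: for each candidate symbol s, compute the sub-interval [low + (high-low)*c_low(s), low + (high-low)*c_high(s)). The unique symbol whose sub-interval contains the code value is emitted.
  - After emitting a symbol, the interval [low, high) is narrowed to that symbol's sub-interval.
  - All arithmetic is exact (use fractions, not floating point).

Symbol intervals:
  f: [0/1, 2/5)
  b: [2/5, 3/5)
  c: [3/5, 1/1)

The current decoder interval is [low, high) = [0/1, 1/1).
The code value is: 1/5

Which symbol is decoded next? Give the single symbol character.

Interval width = high − low = 1/1 − 0/1 = 1/1
Scaled code = (code − low) / width = (1/5 − 0/1) / 1/1 = 1/5
  f: [0/1, 2/5) ← scaled code falls here ✓
  b: [2/5, 3/5) 
  c: [3/5, 1/1) 

Answer: f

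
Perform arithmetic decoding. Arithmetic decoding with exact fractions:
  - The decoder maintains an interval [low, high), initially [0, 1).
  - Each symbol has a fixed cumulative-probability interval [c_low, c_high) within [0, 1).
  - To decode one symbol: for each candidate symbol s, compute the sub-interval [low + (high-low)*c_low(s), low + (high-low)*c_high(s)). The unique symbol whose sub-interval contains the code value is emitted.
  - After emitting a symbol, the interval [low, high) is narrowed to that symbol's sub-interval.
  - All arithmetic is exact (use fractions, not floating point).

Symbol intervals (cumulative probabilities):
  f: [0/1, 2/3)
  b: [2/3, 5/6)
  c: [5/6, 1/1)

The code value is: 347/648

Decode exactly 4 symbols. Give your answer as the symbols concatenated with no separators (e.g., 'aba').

Step 1: interval [0/1, 1/1), width = 1/1 - 0/1 = 1/1
  'f': [0/1 + 1/1*0/1, 0/1 + 1/1*2/3) = [0/1, 2/3) <- contains code 347/648
  'b': [0/1 + 1/1*2/3, 0/1 + 1/1*5/6) = [2/3, 5/6)
  'c': [0/1 + 1/1*5/6, 0/1 + 1/1*1/1) = [5/6, 1/1)
  emit 'f', narrow to [0/1, 2/3)
Step 2: interval [0/1, 2/3), width = 2/3 - 0/1 = 2/3
  'f': [0/1 + 2/3*0/1, 0/1 + 2/3*2/3) = [0/1, 4/9)
  'b': [0/1 + 2/3*2/3, 0/1 + 2/3*5/6) = [4/9, 5/9) <- contains code 347/648
  'c': [0/1 + 2/3*5/6, 0/1 + 2/3*1/1) = [5/9, 2/3)
  emit 'b', narrow to [4/9, 5/9)
Step 3: interval [4/9, 5/9), width = 5/9 - 4/9 = 1/9
  'f': [4/9 + 1/9*0/1, 4/9 + 1/9*2/3) = [4/9, 14/27)
  'b': [4/9 + 1/9*2/3, 4/9 + 1/9*5/6) = [14/27, 29/54) <- contains code 347/648
  'c': [4/9 + 1/9*5/6, 4/9 + 1/9*1/1) = [29/54, 5/9)
  emit 'b', narrow to [14/27, 29/54)
Step 4: interval [14/27, 29/54), width = 29/54 - 14/27 = 1/54
  'f': [14/27 + 1/54*0/1, 14/27 + 1/54*2/3) = [14/27, 43/81)
  'b': [14/27 + 1/54*2/3, 14/27 + 1/54*5/6) = [43/81, 173/324)
  'c': [14/27 + 1/54*5/6, 14/27 + 1/54*1/1) = [173/324, 29/54) <- contains code 347/648
  emit 'c', narrow to [173/324, 29/54)

Answer: fbbc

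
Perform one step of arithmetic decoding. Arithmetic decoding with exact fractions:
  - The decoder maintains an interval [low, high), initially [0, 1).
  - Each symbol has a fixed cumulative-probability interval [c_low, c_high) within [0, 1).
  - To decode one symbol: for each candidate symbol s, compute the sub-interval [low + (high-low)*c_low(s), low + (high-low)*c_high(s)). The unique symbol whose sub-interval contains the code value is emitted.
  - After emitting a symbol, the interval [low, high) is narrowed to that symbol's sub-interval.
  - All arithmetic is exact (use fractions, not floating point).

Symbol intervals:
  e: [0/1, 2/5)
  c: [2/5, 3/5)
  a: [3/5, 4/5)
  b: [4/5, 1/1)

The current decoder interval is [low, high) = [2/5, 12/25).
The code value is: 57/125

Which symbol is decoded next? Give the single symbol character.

Answer: a

Derivation:
Interval width = high − low = 12/25 − 2/5 = 2/25
Scaled code = (code − low) / width = (57/125 − 2/5) / 2/25 = 7/10
  e: [0/1, 2/5) 
  c: [2/5, 3/5) 
  a: [3/5, 4/5) ← scaled code falls here ✓
  b: [4/5, 1/1) 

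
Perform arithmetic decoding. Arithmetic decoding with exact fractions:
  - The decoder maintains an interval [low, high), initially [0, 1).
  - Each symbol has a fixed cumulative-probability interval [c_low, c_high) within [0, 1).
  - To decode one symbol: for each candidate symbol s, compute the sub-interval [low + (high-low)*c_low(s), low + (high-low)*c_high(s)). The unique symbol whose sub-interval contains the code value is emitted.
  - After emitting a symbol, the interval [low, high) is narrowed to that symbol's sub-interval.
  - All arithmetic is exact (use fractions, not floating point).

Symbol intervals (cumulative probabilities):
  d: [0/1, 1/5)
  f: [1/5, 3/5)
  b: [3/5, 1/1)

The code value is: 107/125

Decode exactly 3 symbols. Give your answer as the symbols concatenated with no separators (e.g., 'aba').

Step 1: interval [0/1, 1/1), width = 1/1 - 0/1 = 1/1
  'd': [0/1 + 1/1*0/1, 0/1 + 1/1*1/5) = [0/1, 1/5)
  'f': [0/1 + 1/1*1/5, 0/1 + 1/1*3/5) = [1/5, 3/5)
  'b': [0/1 + 1/1*3/5, 0/1 + 1/1*1/1) = [3/5, 1/1) <- contains code 107/125
  emit 'b', narrow to [3/5, 1/1)
Step 2: interval [3/5, 1/1), width = 1/1 - 3/5 = 2/5
  'd': [3/5 + 2/5*0/1, 3/5 + 2/5*1/5) = [3/5, 17/25)
  'f': [3/5 + 2/5*1/5, 3/5 + 2/5*3/5) = [17/25, 21/25)
  'b': [3/5 + 2/5*3/5, 3/5 + 2/5*1/1) = [21/25, 1/1) <- contains code 107/125
  emit 'b', narrow to [21/25, 1/1)
Step 3: interval [21/25, 1/1), width = 1/1 - 21/25 = 4/25
  'd': [21/25 + 4/25*0/1, 21/25 + 4/25*1/5) = [21/25, 109/125) <- contains code 107/125
  'f': [21/25 + 4/25*1/5, 21/25 + 4/25*3/5) = [109/125, 117/125)
  'b': [21/25 + 4/25*3/5, 21/25 + 4/25*1/1) = [117/125, 1/1)
  emit 'd', narrow to [21/25, 109/125)

Answer: bbd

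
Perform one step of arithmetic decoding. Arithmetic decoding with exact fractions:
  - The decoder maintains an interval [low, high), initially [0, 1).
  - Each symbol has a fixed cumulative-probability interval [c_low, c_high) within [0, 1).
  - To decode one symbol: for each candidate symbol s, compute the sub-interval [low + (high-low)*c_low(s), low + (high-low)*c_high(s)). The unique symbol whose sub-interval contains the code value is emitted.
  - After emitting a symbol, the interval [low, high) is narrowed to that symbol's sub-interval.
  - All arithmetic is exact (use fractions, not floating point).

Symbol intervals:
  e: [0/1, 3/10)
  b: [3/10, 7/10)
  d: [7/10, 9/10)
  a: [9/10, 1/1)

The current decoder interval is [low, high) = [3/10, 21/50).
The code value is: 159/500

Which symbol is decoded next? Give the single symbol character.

Answer: e

Derivation:
Interval width = high − low = 21/50 − 3/10 = 3/25
Scaled code = (code − low) / width = (159/500 − 3/10) / 3/25 = 3/20
  e: [0/1, 3/10) ← scaled code falls here ✓
  b: [3/10, 7/10) 
  d: [7/10, 9/10) 
  a: [9/10, 1/1) 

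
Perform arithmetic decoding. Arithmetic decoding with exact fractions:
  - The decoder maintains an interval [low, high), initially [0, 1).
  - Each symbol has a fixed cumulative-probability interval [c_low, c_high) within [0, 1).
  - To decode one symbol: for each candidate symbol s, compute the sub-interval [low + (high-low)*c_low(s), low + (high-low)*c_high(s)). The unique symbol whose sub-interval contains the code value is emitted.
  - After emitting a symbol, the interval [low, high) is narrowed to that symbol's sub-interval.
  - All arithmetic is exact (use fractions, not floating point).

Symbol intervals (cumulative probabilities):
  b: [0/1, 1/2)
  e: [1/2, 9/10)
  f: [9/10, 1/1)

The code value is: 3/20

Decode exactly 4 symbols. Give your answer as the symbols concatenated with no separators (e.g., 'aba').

Answer: bbeb

Derivation:
Step 1: interval [0/1, 1/1), width = 1/1 - 0/1 = 1/1
  'b': [0/1 + 1/1*0/1, 0/1 + 1/1*1/2) = [0/1, 1/2) <- contains code 3/20
  'e': [0/1 + 1/1*1/2, 0/1 + 1/1*9/10) = [1/2, 9/10)
  'f': [0/1 + 1/1*9/10, 0/1 + 1/1*1/1) = [9/10, 1/1)
  emit 'b', narrow to [0/1, 1/2)
Step 2: interval [0/1, 1/2), width = 1/2 - 0/1 = 1/2
  'b': [0/1 + 1/2*0/1, 0/1 + 1/2*1/2) = [0/1, 1/4) <- contains code 3/20
  'e': [0/1 + 1/2*1/2, 0/1 + 1/2*9/10) = [1/4, 9/20)
  'f': [0/1 + 1/2*9/10, 0/1 + 1/2*1/1) = [9/20, 1/2)
  emit 'b', narrow to [0/1, 1/4)
Step 3: interval [0/1, 1/4), width = 1/4 - 0/1 = 1/4
  'b': [0/1 + 1/4*0/1, 0/1 + 1/4*1/2) = [0/1, 1/8)
  'e': [0/1 + 1/4*1/2, 0/1 + 1/4*9/10) = [1/8, 9/40) <- contains code 3/20
  'f': [0/1 + 1/4*9/10, 0/1 + 1/4*1/1) = [9/40, 1/4)
  emit 'e', narrow to [1/8, 9/40)
Step 4: interval [1/8, 9/40), width = 9/40 - 1/8 = 1/10
  'b': [1/8 + 1/10*0/1, 1/8 + 1/10*1/2) = [1/8, 7/40) <- contains code 3/20
  'e': [1/8 + 1/10*1/2, 1/8 + 1/10*9/10) = [7/40, 43/200)
  'f': [1/8 + 1/10*9/10, 1/8 + 1/10*1/1) = [43/200, 9/40)
  emit 'b', narrow to [1/8, 7/40)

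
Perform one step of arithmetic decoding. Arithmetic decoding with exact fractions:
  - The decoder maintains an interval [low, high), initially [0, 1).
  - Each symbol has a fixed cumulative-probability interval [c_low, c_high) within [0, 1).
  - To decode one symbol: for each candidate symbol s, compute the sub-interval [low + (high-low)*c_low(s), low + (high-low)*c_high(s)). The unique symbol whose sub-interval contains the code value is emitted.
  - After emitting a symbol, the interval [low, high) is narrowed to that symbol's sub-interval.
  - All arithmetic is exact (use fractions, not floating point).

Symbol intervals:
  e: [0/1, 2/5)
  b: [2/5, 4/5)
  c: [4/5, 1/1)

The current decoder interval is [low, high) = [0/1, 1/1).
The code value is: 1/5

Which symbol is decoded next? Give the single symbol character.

Interval width = high − low = 1/1 − 0/1 = 1/1
Scaled code = (code − low) / width = (1/5 − 0/1) / 1/1 = 1/5
  e: [0/1, 2/5) ← scaled code falls here ✓
  b: [2/5, 4/5) 
  c: [4/5, 1/1) 

Answer: e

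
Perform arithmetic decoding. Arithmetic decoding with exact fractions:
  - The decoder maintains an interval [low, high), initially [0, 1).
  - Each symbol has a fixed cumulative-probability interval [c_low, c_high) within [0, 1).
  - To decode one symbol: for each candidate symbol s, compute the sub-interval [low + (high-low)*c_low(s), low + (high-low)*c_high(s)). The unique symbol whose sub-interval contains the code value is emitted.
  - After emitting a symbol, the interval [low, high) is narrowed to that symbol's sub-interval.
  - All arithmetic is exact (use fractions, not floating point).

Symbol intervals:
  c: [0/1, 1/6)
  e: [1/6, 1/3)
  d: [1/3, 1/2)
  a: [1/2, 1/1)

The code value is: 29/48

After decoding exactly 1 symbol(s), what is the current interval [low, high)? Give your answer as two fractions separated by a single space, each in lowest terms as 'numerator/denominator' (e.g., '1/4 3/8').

Step 1: interval [0/1, 1/1), width = 1/1 - 0/1 = 1/1
  'c': [0/1 + 1/1*0/1, 0/1 + 1/1*1/6) = [0/1, 1/6)
  'e': [0/1 + 1/1*1/6, 0/1 + 1/1*1/3) = [1/6, 1/3)
  'd': [0/1 + 1/1*1/3, 0/1 + 1/1*1/2) = [1/3, 1/2)
  'a': [0/1 + 1/1*1/2, 0/1 + 1/1*1/1) = [1/2, 1/1) <- contains code 29/48
  emit 'a', narrow to [1/2, 1/1)

Answer: 1/2 1/1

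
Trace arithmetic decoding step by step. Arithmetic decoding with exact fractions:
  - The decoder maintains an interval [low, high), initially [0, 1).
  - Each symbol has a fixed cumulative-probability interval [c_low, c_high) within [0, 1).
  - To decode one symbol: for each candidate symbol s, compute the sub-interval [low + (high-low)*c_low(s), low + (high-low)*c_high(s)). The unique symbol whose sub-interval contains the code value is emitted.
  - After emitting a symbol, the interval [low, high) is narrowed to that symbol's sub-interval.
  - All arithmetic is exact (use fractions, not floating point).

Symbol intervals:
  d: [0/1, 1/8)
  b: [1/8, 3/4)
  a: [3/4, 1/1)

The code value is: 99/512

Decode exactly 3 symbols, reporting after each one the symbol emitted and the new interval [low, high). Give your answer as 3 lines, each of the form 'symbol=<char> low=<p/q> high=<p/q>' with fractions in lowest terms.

Step 1: interval [0/1, 1/1), width = 1/1 - 0/1 = 1/1
  'd': [0/1 + 1/1*0/1, 0/1 + 1/1*1/8) = [0/1, 1/8)
  'b': [0/1 + 1/1*1/8, 0/1 + 1/1*3/4) = [1/8, 3/4) <- contains code 99/512
  'a': [0/1 + 1/1*3/4, 0/1 + 1/1*1/1) = [3/4, 1/1)
  emit 'b', narrow to [1/8, 3/4)
Step 2: interval [1/8, 3/4), width = 3/4 - 1/8 = 5/8
  'd': [1/8 + 5/8*0/1, 1/8 + 5/8*1/8) = [1/8, 13/64) <- contains code 99/512
  'b': [1/8 + 5/8*1/8, 1/8 + 5/8*3/4) = [13/64, 19/32)
  'a': [1/8 + 5/8*3/4, 1/8 + 5/8*1/1) = [19/32, 3/4)
  emit 'd', narrow to [1/8, 13/64)
Step 3: interval [1/8, 13/64), width = 13/64 - 1/8 = 5/64
  'd': [1/8 + 5/64*0/1, 1/8 + 5/64*1/8) = [1/8, 69/512)
  'b': [1/8 + 5/64*1/8, 1/8 + 5/64*3/4) = [69/512, 47/256)
  'a': [1/8 + 5/64*3/4, 1/8 + 5/64*1/1) = [47/256, 13/64) <- contains code 99/512
  emit 'a', narrow to [47/256, 13/64)

Answer: symbol=b low=1/8 high=3/4
symbol=d low=1/8 high=13/64
symbol=a low=47/256 high=13/64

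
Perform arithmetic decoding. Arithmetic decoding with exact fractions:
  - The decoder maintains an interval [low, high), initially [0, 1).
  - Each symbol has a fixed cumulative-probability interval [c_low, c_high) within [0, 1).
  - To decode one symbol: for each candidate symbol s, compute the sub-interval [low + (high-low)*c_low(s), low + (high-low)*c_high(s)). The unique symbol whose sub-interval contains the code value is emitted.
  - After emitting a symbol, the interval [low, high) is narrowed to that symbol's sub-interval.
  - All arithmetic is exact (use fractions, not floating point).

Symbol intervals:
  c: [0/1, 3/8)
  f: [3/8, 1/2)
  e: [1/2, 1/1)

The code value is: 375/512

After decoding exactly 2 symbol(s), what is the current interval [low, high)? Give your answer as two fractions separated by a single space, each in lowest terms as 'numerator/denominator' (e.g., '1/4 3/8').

Step 1: interval [0/1, 1/1), width = 1/1 - 0/1 = 1/1
  'c': [0/1 + 1/1*0/1, 0/1 + 1/1*3/8) = [0/1, 3/8)
  'f': [0/1 + 1/1*3/8, 0/1 + 1/1*1/2) = [3/8, 1/2)
  'e': [0/1 + 1/1*1/2, 0/1 + 1/1*1/1) = [1/2, 1/1) <- contains code 375/512
  emit 'e', narrow to [1/2, 1/1)
Step 2: interval [1/2, 1/1), width = 1/1 - 1/2 = 1/2
  'c': [1/2 + 1/2*0/1, 1/2 + 1/2*3/8) = [1/2, 11/16)
  'f': [1/2 + 1/2*3/8, 1/2 + 1/2*1/2) = [11/16, 3/4) <- contains code 375/512
  'e': [1/2 + 1/2*1/2, 1/2 + 1/2*1/1) = [3/4, 1/1)
  emit 'f', narrow to [11/16, 3/4)

Answer: 11/16 3/4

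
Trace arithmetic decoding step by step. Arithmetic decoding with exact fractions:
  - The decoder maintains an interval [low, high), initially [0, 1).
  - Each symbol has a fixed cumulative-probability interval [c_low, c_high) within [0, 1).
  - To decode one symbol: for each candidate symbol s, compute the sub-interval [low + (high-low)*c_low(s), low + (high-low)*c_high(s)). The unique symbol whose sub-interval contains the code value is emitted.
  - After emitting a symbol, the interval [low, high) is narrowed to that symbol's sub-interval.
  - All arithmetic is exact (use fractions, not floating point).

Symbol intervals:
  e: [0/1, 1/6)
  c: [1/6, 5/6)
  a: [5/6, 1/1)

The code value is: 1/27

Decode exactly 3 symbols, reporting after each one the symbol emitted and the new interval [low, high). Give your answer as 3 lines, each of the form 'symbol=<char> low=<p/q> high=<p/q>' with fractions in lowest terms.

Answer: symbol=e low=0/1 high=1/6
symbol=c low=1/36 high=5/36
symbol=e low=1/36 high=5/108

Derivation:
Step 1: interval [0/1, 1/1), width = 1/1 - 0/1 = 1/1
  'e': [0/1 + 1/1*0/1, 0/1 + 1/1*1/6) = [0/1, 1/6) <- contains code 1/27
  'c': [0/1 + 1/1*1/6, 0/1 + 1/1*5/6) = [1/6, 5/6)
  'a': [0/1 + 1/1*5/6, 0/1 + 1/1*1/1) = [5/6, 1/1)
  emit 'e', narrow to [0/1, 1/6)
Step 2: interval [0/1, 1/6), width = 1/6 - 0/1 = 1/6
  'e': [0/1 + 1/6*0/1, 0/1 + 1/6*1/6) = [0/1, 1/36)
  'c': [0/1 + 1/6*1/6, 0/1 + 1/6*5/6) = [1/36, 5/36) <- contains code 1/27
  'a': [0/1 + 1/6*5/6, 0/1 + 1/6*1/1) = [5/36, 1/6)
  emit 'c', narrow to [1/36, 5/36)
Step 3: interval [1/36, 5/36), width = 5/36 - 1/36 = 1/9
  'e': [1/36 + 1/9*0/1, 1/36 + 1/9*1/6) = [1/36, 5/108) <- contains code 1/27
  'c': [1/36 + 1/9*1/6, 1/36 + 1/9*5/6) = [5/108, 13/108)
  'a': [1/36 + 1/9*5/6, 1/36 + 1/9*1/1) = [13/108, 5/36)
  emit 'e', narrow to [1/36, 5/108)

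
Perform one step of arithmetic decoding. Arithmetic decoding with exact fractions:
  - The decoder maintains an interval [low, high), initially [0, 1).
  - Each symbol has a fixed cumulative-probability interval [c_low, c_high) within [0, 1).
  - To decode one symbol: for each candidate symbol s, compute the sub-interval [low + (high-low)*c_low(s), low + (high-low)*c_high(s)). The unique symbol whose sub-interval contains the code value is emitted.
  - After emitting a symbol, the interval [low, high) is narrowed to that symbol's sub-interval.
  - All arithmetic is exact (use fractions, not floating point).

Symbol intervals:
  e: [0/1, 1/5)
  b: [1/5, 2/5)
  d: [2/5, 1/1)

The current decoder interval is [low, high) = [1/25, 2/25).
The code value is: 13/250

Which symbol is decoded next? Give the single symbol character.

Interval width = high − low = 2/25 − 1/25 = 1/25
Scaled code = (code − low) / width = (13/250 − 1/25) / 1/25 = 3/10
  e: [0/1, 1/5) 
  b: [1/5, 2/5) ← scaled code falls here ✓
  d: [2/5, 1/1) 

Answer: b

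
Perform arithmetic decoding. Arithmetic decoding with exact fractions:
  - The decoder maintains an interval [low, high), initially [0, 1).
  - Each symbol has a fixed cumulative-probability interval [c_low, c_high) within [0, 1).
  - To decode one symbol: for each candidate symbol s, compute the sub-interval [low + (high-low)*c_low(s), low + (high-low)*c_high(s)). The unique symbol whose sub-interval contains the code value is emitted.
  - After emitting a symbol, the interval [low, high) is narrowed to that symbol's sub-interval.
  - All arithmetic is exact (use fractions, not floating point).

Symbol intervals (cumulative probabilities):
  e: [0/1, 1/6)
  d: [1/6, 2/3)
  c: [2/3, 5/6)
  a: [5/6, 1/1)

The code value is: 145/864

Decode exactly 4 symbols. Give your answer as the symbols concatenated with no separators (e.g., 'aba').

Step 1: interval [0/1, 1/1), width = 1/1 - 0/1 = 1/1
  'e': [0/1 + 1/1*0/1, 0/1 + 1/1*1/6) = [0/1, 1/6)
  'd': [0/1 + 1/1*1/6, 0/1 + 1/1*2/3) = [1/6, 2/3) <- contains code 145/864
  'c': [0/1 + 1/1*2/3, 0/1 + 1/1*5/6) = [2/3, 5/6)
  'a': [0/1 + 1/1*5/6, 0/1 + 1/1*1/1) = [5/6, 1/1)
  emit 'd', narrow to [1/6, 2/3)
Step 2: interval [1/6, 2/3), width = 2/3 - 1/6 = 1/2
  'e': [1/6 + 1/2*0/1, 1/6 + 1/2*1/6) = [1/6, 1/4) <- contains code 145/864
  'd': [1/6 + 1/2*1/6, 1/6 + 1/2*2/3) = [1/4, 1/2)
  'c': [1/6 + 1/2*2/3, 1/6 + 1/2*5/6) = [1/2, 7/12)
  'a': [1/6 + 1/2*5/6, 1/6 + 1/2*1/1) = [7/12, 2/3)
  emit 'e', narrow to [1/6, 1/4)
Step 3: interval [1/6, 1/4), width = 1/4 - 1/6 = 1/12
  'e': [1/6 + 1/12*0/1, 1/6 + 1/12*1/6) = [1/6, 13/72) <- contains code 145/864
  'd': [1/6 + 1/12*1/6, 1/6 + 1/12*2/3) = [13/72, 2/9)
  'c': [1/6 + 1/12*2/3, 1/6 + 1/12*5/6) = [2/9, 17/72)
  'a': [1/6 + 1/12*5/6, 1/6 + 1/12*1/1) = [17/72, 1/4)
  emit 'e', narrow to [1/6, 13/72)
Step 4: interval [1/6, 13/72), width = 13/72 - 1/6 = 1/72
  'e': [1/6 + 1/72*0/1, 1/6 + 1/72*1/6) = [1/6, 73/432) <- contains code 145/864
  'd': [1/6 + 1/72*1/6, 1/6 + 1/72*2/3) = [73/432, 19/108)
  'c': [1/6 + 1/72*2/3, 1/6 + 1/72*5/6) = [19/108, 77/432)
  'a': [1/6 + 1/72*5/6, 1/6 + 1/72*1/1) = [77/432, 13/72)
  emit 'e', narrow to [1/6, 73/432)

Answer: deee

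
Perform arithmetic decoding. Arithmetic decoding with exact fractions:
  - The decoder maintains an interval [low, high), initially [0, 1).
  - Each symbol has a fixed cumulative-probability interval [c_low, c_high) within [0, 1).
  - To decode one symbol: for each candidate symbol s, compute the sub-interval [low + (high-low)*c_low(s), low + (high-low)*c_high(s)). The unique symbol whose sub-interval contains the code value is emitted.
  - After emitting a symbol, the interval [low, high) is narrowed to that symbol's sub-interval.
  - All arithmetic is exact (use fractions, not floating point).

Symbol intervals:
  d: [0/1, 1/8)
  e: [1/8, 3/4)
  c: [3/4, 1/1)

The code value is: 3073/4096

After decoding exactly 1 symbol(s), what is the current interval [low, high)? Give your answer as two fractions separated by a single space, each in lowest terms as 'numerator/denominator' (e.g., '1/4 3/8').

Answer: 3/4 1/1

Derivation:
Step 1: interval [0/1, 1/1), width = 1/1 - 0/1 = 1/1
  'd': [0/1 + 1/1*0/1, 0/1 + 1/1*1/8) = [0/1, 1/8)
  'e': [0/1 + 1/1*1/8, 0/1 + 1/1*3/4) = [1/8, 3/4)
  'c': [0/1 + 1/1*3/4, 0/1 + 1/1*1/1) = [3/4, 1/1) <- contains code 3073/4096
  emit 'c', narrow to [3/4, 1/1)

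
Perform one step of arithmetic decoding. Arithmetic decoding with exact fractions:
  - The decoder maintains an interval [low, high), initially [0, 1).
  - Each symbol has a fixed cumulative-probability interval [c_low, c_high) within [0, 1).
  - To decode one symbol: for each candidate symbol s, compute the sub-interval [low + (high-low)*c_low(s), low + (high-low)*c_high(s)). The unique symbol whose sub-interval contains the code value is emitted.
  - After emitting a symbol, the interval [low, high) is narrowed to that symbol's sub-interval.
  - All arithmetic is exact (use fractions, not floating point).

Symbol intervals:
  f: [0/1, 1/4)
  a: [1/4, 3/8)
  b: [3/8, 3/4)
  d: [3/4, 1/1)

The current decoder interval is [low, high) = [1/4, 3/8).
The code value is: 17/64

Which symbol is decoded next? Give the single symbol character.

Interval width = high − low = 3/8 − 1/4 = 1/8
Scaled code = (code − low) / width = (17/64 − 1/4) / 1/8 = 1/8
  f: [0/1, 1/4) ← scaled code falls here ✓
  a: [1/4, 3/8) 
  b: [3/8, 3/4) 
  d: [3/4, 1/1) 

Answer: f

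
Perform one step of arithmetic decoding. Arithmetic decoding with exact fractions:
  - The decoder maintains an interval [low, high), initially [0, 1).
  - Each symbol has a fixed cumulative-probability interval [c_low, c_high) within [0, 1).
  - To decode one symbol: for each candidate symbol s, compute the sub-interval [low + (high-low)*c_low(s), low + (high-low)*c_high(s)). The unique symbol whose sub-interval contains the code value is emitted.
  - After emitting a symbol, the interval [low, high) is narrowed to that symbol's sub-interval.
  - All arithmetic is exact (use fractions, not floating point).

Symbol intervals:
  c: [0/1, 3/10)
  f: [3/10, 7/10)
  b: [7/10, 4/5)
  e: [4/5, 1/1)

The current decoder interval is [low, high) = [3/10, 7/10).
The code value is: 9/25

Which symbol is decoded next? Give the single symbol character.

Answer: c

Derivation:
Interval width = high − low = 7/10 − 3/10 = 2/5
Scaled code = (code − low) / width = (9/25 − 3/10) / 2/5 = 3/20
  c: [0/1, 3/10) ← scaled code falls here ✓
  f: [3/10, 7/10) 
  b: [7/10, 4/5) 
  e: [4/5, 1/1) 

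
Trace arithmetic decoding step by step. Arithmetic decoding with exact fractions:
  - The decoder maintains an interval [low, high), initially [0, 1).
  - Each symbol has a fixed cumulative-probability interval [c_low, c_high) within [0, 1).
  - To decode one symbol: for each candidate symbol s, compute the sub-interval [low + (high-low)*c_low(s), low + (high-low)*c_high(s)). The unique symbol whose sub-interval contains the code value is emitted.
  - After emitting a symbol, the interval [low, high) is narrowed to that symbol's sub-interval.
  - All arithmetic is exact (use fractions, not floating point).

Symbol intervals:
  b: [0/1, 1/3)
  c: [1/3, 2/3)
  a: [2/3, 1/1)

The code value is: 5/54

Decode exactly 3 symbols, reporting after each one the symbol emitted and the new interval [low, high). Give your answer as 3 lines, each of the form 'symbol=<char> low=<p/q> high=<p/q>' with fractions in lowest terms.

Answer: symbol=b low=0/1 high=1/3
symbol=b low=0/1 high=1/9
symbol=a low=2/27 high=1/9

Derivation:
Step 1: interval [0/1, 1/1), width = 1/1 - 0/1 = 1/1
  'b': [0/1 + 1/1*0/1, 0/1 + 1/1*1/3) = [0/1, 1/3) <- contains code 5/54
  'c': [0/1 + 1/1*1/3, 0/1 + 1/1*2/3) = [1/3, 2/3)
  'a': [0/1 + 1/1*2/3, 0/1 + 1/1*1/1) = [2/3, 1/1)
  emit 'b', narrow to [0/1, 1/3)
Step 2: interval [0/1, 1/3), width = 1/3 - 0/1 = 1/3
  'b': [0/1 + 1/3*0/1, 0/1 + 1/3*1/3) = [0/1, 1/9) <- contains code 5/54
  'c': [0/1 + 1/3*1/3, 0/1 + 1/3*2/3) = [1/9, 2/9)
  'a': [0/1 + 1/3*2/3, 0/1 + 1/3*1/1) = [2/9, 1/3)
  emit 'b', narrow to [0/1, 1/9)
Step 3: interval [0/1, 1/9), width = 1/9 - 0/1 = 1/9
  'b': [0/1 + 1/9*0/1, 0/1 + 1/9*1/3) = [0/1, 1/27)
  'c': [0/1 + 1/9*1/3, 0/1 + 1/9*2/3) = [1/27, 2/27)
  'a': [0/1 + 1/9*2/3, 0/1 + 1/9*1/1) = [2/27, 1/9) <- contains code 5/54
  emit 'a', narrow to [2/27, 1/9)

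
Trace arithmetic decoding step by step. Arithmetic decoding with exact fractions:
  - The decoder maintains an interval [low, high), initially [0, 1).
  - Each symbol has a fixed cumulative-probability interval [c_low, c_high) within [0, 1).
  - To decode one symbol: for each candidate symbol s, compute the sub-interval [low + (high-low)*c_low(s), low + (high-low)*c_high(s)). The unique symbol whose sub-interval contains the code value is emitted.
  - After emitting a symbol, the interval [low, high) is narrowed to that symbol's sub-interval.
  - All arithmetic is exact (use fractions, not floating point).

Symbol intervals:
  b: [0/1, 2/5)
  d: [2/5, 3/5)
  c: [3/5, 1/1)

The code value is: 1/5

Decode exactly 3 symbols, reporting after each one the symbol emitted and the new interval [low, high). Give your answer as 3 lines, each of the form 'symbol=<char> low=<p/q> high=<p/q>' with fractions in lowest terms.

Answer: symbol=b low=0/1 high=2/5
symbol=d low=4/25 high=6/25
symbol=d low=24/125 high=26/125

Derivation:
Step 1: interval [0/1, 1/1), width = 1/1 - 0/1 = 1/1
  'b': [0/1 + 1/1*0/1, 0/1 + 1/1*2/5) = [0/1, 2/5) <- contains code 1/5
  'd': [0/1 + 1/1*2/5, 0/1 + 1/1*3/5) = [2/5, 3/5)
  'c': [0/1 + 1/1*3/5, 0/1 + 1/1*1/1) = [3/5, 1/1)
  emit 'b', narrow to [0/1, 2/5)
Step 2: interval [0/1, 2/5), width = 2/5 - 0/1 = 2/5
  'b': [0/1 + 2/5*0/1, 0/1 + 2/5*2/5) = [0/1, 4/25)
  'd': [0/1 + 2/5*2/5, 0/1 + 2/5*3/5) = [4/25, 6/25) <- contains code 1/5
  'c': [0/1 + 2/5*3/5, 0/1 + 2/5*1/1) = [6/25, 2/5)
  emit 'd', narrow to [4/25, 6/25)
Step 3: interval [4/25, 6/25), width = 6/25 - 4/25 = 2/25
  'b': [4/25 + 2/25*0/1, 4/25 + 2/25*2/5) = [4/25, 24/125)
  'd': [4/25 + 2/25*2/5, 4/25 + 2/25*3/5) = [24/125, 26/125) <- contains code 1/5
  'c': [4/25 + 2/25*3/5, 4/25 + 2/25*1/1) = [26/125, 6/25)
  emit 'd', narrow to [24/125, 26/125)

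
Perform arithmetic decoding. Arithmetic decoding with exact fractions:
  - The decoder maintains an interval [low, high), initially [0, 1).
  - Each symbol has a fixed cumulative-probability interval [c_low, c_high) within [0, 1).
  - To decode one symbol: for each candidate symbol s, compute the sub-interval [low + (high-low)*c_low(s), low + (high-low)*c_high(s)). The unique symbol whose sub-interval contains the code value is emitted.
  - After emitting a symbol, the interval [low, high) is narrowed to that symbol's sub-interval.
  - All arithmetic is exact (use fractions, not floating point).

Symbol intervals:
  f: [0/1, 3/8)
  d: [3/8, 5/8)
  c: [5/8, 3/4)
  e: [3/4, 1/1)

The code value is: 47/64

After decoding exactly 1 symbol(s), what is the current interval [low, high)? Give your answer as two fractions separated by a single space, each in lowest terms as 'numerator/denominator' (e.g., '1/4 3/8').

Answer: 5/8 3/4

Derivation:
Step 1: interval [0/1, 1/1), width = 1/1 - 0/1 = 1/1
  'f': [0/1 + 1/1*0/1, 0/1 + 1/1*3/8) = [0/1, 3/8)
  'd': [0/1 + 1/1*3/8, 0/1 + 1/1*5/8) = [3/8, 5/8)
  'c': [0/1 + 1/1*5/8, 0/1 + 1/1*3/4) = [5/8, 3/4) <- contains code 47/64
  'e': [0/1 + 1/1*3/4, 0/1 + 1/1*1/1) = [3/4, 1/1)
  emit 'c', narrow to [5/8, 3/4)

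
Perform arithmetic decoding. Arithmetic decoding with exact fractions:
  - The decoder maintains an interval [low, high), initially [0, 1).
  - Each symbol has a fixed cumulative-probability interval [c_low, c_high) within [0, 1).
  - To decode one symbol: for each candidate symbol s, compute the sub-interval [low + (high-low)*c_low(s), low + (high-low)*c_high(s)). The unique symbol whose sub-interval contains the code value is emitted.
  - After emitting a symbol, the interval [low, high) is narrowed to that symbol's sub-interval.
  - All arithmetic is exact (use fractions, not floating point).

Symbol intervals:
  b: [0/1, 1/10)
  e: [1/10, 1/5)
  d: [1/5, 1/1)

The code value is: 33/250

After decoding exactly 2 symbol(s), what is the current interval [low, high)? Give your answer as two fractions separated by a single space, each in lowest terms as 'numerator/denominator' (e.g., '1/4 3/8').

Answer: 3/25 1/5

Derivation:
Step 1: interval [0/1, 1/1), width = 1/1 - 0/1 = 1/1
  'b': [0/1 + 1/1*0/1, 0/1 + 1/1*1/10) = [0/1, 1/10)
  'e': [0/1 + 1/1*1/10, 0/1 + 1/1*1/5) = [1/10, 1/5) <- contains code 33/250
  'd': [0/1 + 1/1*1/5, 0/1 + 1/1*1/1) = [1/5, 1/1)
  emit 'e', narrow to [1/10, 1/5)
Step 2: interval [1/10, 1/5), width = 1/5 - 1/10 = 1/10
  'b': [1/10 + 1/10*0/1, 1/10 + 1/10*1/10) = [1/10, 11/100)
  'e': [1/10 + 1/10*1/10, 1/10 + 1/10*1/5) = [11/100, 3/25)
  'd': [1/10 + 1/10*1/5, 1/10 + 1/10*1/1) = [3/25, 1/5) <- contains code 33/250
  emit 'd', narrow to [3/25, 1/5)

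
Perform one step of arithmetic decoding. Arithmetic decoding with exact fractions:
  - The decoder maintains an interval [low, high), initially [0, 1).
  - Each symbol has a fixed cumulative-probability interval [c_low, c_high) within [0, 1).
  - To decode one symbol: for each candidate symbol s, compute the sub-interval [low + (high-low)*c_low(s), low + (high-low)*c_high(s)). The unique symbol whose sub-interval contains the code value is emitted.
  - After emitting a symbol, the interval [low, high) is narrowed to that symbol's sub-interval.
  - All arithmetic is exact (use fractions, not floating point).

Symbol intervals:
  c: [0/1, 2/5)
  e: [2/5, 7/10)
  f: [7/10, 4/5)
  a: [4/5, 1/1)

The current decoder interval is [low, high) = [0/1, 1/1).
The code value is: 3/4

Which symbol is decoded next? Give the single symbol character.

Interval width = high − low = 1/1 − 0/1 = 1/1
Scaled code = (code − low) / width = (3/4 − 0/1) / 1/1 = 3/4
  c: [0/1, 2/5) 
  e: [2/5, 7/10) 
  f: [7/10, 4/5) ← scaled code falls here ✓
  a: [4/5, 1/1) 

Answer: f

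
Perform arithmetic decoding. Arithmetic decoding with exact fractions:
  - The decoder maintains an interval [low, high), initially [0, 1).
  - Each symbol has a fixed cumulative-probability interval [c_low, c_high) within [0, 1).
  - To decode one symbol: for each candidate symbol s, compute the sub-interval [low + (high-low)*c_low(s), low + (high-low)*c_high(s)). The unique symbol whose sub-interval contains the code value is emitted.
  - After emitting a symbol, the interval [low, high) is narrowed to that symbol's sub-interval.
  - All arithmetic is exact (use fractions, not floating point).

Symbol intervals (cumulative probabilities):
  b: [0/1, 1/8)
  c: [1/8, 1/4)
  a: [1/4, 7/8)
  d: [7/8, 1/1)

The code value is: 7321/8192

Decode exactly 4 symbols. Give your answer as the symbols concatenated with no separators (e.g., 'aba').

Step 1: interval [0/1, 1/1), width = 1/1 - 0/1 = 1/1
  'b': [0/1 + 1/1*0/1, 0/1 + 1/1*1/8) = [0/1, 1/8)
  'c': [0/1 + 1/1*1/8, 0/1 + 1/1*1/4) = [1/8, 1/4)
  'a': [0/1 + 1/1*1/4, 0/1 + 1/1*7/8) = [1/4, 7/8)
  'd': [0/1 + 1/1*7/8, 0/1 + 1/1*1/1) = [7/8, 1/1) <- contains code 7321/8192
  emit 'd', narrow to [7/8, 1/1)
Step 2: interval [7/8, 1/1), width = 1/1 - 7/8 = 1/8
  'b': [7/8 + 1/8*0/1, 7/8 + 1/8*1/8) = [7/8, 57/64)
  'c': [7/8 + 1/8*1/8, 7/8 + 1/8*1/4) = [57/64, 29/32) <- contains code 7321/8192
  'a': [7/8 + 1/8*1/4, 7/8 + 1/8*7/8) = [29/32, 63/64)
  'd': [7/8 + 1/8*7/8, 7/8 + 1/8*1/1) = [63/64, 1/1)
  emit 'c', narrow to [57/64, 29/32)
Step 3: interval [57/64, 29/32), width = 29/32 - 57/64 = 1/64
  'b': [57/64 + 1/64*0/1, 57/64 + 1/64*1/8) = [57/64, 457/512)
  'c': [57/64 + 1/64*1/8, 57/64 + 1/64*1/4) = [457/512, 229/256) <- contains code 7321/8192
  'a': [57/64 + 1/64*1/4, 57/64 + 1/64*7/8) = [229/256, 463/512)
  'd': [57/64 + 1/64*7/8, 57/64 + 1/64*1/1) = [463/512, 29/32)
  emit 'c', narrow to [457/512, 229/256)
Step 4: interval [457/512, 229/256), width = 229/256 - 457/512 = 1/512
  'b': [457/512 + 1/512*0/1, 457/512 + 1/512*1/8) = [457/512, 3657/4096)
  'c': [457/512 + 1/512*1/8, 457/512 + 1/512*1/4) = [3657/4096, 1829/2048)
  'a': [457/512 + 1/512*1/4, 457/512 + 1/512*7/8) = [1829/2048, 3663/4096) <- contains code 7321/8192
  'd': [457/512 + 1/512*7/8, 457/512 + 1/512*1/1) = [3663/4096, 229/256)
  emit 'a', narrow to [1829/2048, 3663/4096)

Answer: dcca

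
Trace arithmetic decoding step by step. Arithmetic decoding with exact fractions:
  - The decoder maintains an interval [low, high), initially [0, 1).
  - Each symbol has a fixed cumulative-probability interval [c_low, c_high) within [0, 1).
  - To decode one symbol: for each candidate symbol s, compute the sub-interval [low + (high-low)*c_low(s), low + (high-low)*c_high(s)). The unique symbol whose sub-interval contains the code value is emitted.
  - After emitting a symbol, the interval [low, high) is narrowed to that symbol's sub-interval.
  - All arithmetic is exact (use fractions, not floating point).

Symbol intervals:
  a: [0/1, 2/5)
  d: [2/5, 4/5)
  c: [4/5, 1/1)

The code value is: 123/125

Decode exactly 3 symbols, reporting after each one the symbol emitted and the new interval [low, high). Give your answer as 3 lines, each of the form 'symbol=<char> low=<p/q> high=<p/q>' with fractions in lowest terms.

Step 1: interval [0/1, 1/1), width = 1/1 - 0/1 = 1/1
  'a': [0/1 + 1/1*0/1, 0/1 + 1/1*2/5) = [0/1, 2/5)
  'd': [0/1 + 1/1*2/5, 0/1 + 1/1*4/5) = [2/5, 4/5)
  'c': [0/1 + 1/1*4/5, 0/1 + 1/1*1/1) = [4/5, 1/1) <- contains code 123/125
  emit 'c', narrow to [4/5, 1/1)
Step 2: interval [4/5, 1/1), width = 1/1 - 4/5 = 1/5
  'a': [4/5 + 1/5*0/1, 4/5 + 1/5*2/5) = [4/5, 22/25)
  'd': [4/5 + 1/5*2/5, 4/5 + 1/5*4/5) = [22/25, 24/25)
  'c': [4/5 + 1/5*4/5, 4/5 + 1/5*1/1) = [24/25, 1/1) <- contains code 123/125
  emit 'c', narrow to [24/25, 1/1)
Step 3: interval [24/25, 1/1), width = 1/1 - 24/25 = 1/25
  'a': [24/25 + 1/25*0/1, 24/25 + 1/25*2/5) = [24/25, 122/125)
  'd': [24/25 + 1/25*2/5, 24/25 + 1/25*4/5) = [122/125, 124/125) <- contains code 123/125
  'c': [24/25 + 1/25*4/5, 24/25 + 1/25*1/1) = [124/125, 1/1)
  emit 'd', narrow to [122/125, 124/125)

Answer: symbol=c low=4/5 high=1/1
symbol=c low=24/25 high=1/1
symbol=d low=122/125 high=124/125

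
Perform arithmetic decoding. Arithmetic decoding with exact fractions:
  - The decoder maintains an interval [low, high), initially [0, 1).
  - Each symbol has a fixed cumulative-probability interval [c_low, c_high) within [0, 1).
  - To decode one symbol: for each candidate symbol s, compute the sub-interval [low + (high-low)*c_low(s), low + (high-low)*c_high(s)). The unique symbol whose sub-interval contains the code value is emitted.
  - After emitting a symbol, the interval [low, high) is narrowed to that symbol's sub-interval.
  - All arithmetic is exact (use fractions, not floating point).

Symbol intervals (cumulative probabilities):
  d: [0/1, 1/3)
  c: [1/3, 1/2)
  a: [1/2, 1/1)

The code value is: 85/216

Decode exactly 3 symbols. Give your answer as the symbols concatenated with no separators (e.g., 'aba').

Answer: ccd

Derivation:
Step 1: interval [0/1, 1/1), width = 1/1 - 0/1 = 1/1
  'd': [0/1 + 1/1*0/1, 0/1 + 1/1*1/3) = [0/1, 1/3)
  'c': [0/1 + 1/1*1/3, 0/1 + 1/1*1/2) = [1/3, 1/2) <- contains code 85/216
  'a': [0/1 + 1/1*1/2, 0/1 + 1/1*1/1) = [1/2, 1/1)
  emit 'c', narrow to [1/3, 1/2)
Step 2: interval [1/3, 1/2), width = 1/2 - 1/3 = 1/6
  'd': [1/3 + 1/6*0/1, 1/3 + 1/6*1/3) = [1/3, 7/18)
  'c': [1/3 + 1/6*1/3, 1/3 + 1/6*1/2) = [7/18, 5/12) <- contains code 85/216
  'a': [1/3 + 1/6*1/2, 1/3 + 1/6*1/1) = [5/12, 1/2)
  emit 'c', narrow to [7/18, 5/12)
Step 3: interval [7/18, 5/12), width = 5/12 - 7/18 = 1/36
  'd': [7/18 + 1/36*0/1, 7/18 + 1/36*1/3) = [7/18, 43/108) <- contains code 85/216
  'c': [7/18 + 1/36*1/3, 7/18 + 1/36*1/2) = [43/108, 29/72)
  'a': [7/18 + 1/36*1/2, 7/18 + 1/36*1/1) = [29/72, 5/12)
  emit 'd', narrow to [7/18, 43/108)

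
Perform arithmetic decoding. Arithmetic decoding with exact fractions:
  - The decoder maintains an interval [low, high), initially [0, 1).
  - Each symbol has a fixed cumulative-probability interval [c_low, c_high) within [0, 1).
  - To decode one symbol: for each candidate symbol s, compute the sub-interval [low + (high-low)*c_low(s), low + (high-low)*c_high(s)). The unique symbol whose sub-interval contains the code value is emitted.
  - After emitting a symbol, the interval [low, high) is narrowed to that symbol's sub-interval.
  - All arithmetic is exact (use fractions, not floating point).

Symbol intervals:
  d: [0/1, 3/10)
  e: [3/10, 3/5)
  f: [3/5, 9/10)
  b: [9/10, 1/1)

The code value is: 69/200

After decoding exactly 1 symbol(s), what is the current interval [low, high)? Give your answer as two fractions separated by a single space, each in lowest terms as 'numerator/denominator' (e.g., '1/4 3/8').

Answer: 3/10 3/5

Derivation:
Step 1: interval [0/1, 1/1), width = 1/1 - 0/1 = 1/1
  'd': [0/1 + 1/1*0/1, 0/1 + 1/1*3/10) = [0/1, 3/10)
  'e': [0/1 + 1/1*3/10, 0/1 + 1/1*3/5) = [3/10, 3/5) <- contains code 69/200
  'f': [0/1 + 1/1*3/5, 0/1 + 1/1*9/10) = [3/5, 9/10)
  'b': [0/1 + 1/1*9/10, 0/1 + 1/1*1/1) = [9/10, 1/1)
  emit 'e', narrow to [3/10, 3/5)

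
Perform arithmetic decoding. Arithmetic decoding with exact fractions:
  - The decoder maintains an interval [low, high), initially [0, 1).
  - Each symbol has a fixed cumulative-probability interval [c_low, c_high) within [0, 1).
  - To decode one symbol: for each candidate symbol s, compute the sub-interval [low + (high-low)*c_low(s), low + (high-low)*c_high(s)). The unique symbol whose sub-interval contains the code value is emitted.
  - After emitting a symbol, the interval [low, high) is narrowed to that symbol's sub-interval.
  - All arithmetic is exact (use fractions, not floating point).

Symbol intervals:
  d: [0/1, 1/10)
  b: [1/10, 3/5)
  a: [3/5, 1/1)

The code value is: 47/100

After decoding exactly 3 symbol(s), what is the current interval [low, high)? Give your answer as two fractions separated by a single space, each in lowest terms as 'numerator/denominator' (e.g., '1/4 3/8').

Answer: 21/50 13/25

Derivation:
Step 1: interval [0/1, 1/1), width = 1/1 - 0/1 = 1/1
  'd': [0/1 + 1/1*0/1, 0/1 + 1/1*1/10) = [0/1, 1/10)
  'b': [0/1 + 1/1*1/10, 0/1 + 1/1*3/5) = [1/10, 3/5) <- contains code 47/100
  'a': [0/1 + 1/1*3/5, 0/1 + 1/1*1/1) = [3/5, 1/1)
  emit 'b', narrow to [1/10, 3/5)
Step 2: interval [1/10, 3/5), width = 3/5 - 1/10 = 1/2
  'd': [1/10 + 1/2*0/1, 1/10 + 1/2*1/10) = [1/10, 3/20)
  'b': [1/10 + 1/2*1/10, 1/10 + 1/2*3/5) = [3/20, 2/5)
  'a': [1/10 + 1/2*3/5, 1/10 + 1/2*1/1) = [2/5, 3/5) <- contains code 47/100
  emit 'a', narrow to [2/5, 3/5)
Step 3: interval [2/5, 3/5), width = 3/5 - 2/5 = 1/5
  'd': [2/5 + 1/5*0/1, 2/5 + 1/5*1/10) = [2/5, 21/50)
  'b': [2/5 + 1/5*1/10, 2/5 + 1/5*3/5) = [21/50, 13/25) <- contains code 47/100
  'a': [2/5 + 1/5*3/5, 2/5 + 1/5*1/1) = [13/25, 3/5)
  emit 'b', narrow to [21/50, 13/25)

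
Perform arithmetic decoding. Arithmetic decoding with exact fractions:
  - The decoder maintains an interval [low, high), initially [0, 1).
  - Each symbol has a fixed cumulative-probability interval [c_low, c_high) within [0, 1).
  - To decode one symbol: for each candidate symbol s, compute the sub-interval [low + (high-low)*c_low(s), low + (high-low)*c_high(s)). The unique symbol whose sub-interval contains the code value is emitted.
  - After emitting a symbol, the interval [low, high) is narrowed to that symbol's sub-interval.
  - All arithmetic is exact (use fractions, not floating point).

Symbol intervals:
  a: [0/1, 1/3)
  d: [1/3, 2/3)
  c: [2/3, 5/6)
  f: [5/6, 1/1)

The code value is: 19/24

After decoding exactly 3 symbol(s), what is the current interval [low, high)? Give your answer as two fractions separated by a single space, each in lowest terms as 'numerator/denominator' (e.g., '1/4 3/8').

Answer: 85/108 43/54

Derivation:
Step 1: interval [0/1, 1/1), width = 1/1 - 0/1 = 1/1
  'a': [0/1 + 1/1*0/1, 0/1 + 1/1*1/3) = [0/1, 1/3)
  'd': [0/1 + 1/1*1/3, 0/1 + 1/1*2/3) = [1/3, 2/3)
  'c': [0/1 + 1/1*2/3, 0/1 + 1/1*5/6) = [2/3, 5/6) <- contains code 19/24
  'f': [0/1 + 1/1*5/6, 0/1 + 1/1*1/1) = [5/6, 1/1)
  emit 'c', narrow to [2/3, 5/6)
Step 2: interval [2/3, 5/6), width = 5/6 - 2/3 = 1/6
  'a': [2/3 + 1/6*0/1, 2/3 + 1/6*1/3) = [2/3, 13/18)
  'd': [2/3 + 1/6*1/3, 2/3 + 1/6*2/3) = [13/18, 7/9)
  'c': [2/3 + 1/6*2/3, 2/3 + 1/6*5/6) = [7/9, 29/36) <- contains code 19/24
  'f': [2/3 + 1/6*5/6, 2/3 + 1/6*1/1) = [29/36, 5/6)
  emit 'c', narrow to [7/9, 29/36)
Step 3: interval [7/9, 29/36), width = 29/36 - 7/9 = 1/36
  'a': [7/9 + 1/36*0/1, 7/9 + 1/36*1/3) = [7/9, 85/108)
  'd': [7/9 + 1/36*1/3, 7/9 + 1/36*2/3) = [85/108, 43/54) <- contains code 19/24
  'c': [7/9 + 1/36*2/3, 7/9 + 1/36*5/6) = [43/54, 173/216)
  'f': [7/9 + 1/36*5/6, 7/9 + 1/36*1/1) = [173/216, 29/36)
  emit 'd', narrow to [85/108, 43/54)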